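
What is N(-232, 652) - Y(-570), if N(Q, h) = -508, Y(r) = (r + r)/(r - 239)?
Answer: -412112/809 ≈ -509.41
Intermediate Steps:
Y(r) = 2*r/(-239 + r) (Y(r) = (2*r)/(-239 + r) = 2*r/(-239 + r))
N(-232, 652) - Y(-570) = -508 - 2*(-570)/(-239 - 570) = -508 - 2*(-570)/(-809) = -508 - 2*(-570)*(-1)/809 = -508 - 1*1140/809 = -508 - 1140/809 = -412112/809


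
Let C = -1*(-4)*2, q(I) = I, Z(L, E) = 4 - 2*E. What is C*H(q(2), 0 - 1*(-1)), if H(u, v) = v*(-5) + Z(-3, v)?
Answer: -24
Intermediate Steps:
H(u, v) = 4 - 7*v (H(u, v) = v*(-5) + (4 - 2*v) = -5*v + (4 - 2*v) = 4 - 7*v)
C = 8 (C = 4*2 = 8)
C*H(q(2), 0 - 1*(-1)) = 8*(4 - 7*(0 - 1*(-1))) = 8*(4 - 7*(0 + 1)) = 8*(4 - 7*1) = 8*(4 - 7) = 8*(-3) = -24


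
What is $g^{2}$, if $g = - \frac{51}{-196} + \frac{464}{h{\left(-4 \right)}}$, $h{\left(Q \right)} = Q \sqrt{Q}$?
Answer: $- \frac{129228823}{38416} + \frac{1479 i}{49} \approx -3363.9 + 30.184 i$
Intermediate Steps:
$h{\left(Q \right)} = Q^{\frac{3}{2}}$
$g = \frac{51}{196} + 58 i$ ($g = - \frac{51}{-196} + \frac{464}{\left(-4\right)^{\frac{3}{2}}} = \left(-51\right) \left(- \frac{1}{196}\right) + \frac{464}{\left(-8\right) i} = \frac{51}{196} + 464 \frac{i}{8} = \frac{51}{196} + 58 i \approx 0.2602 + 58.0 i$)
$g^{2} = \left(\frac{51}{196} + 58 i\right)^{2}$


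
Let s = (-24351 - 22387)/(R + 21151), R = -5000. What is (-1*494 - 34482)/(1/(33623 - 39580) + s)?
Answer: 3365093668832/278434417 ≈ 12086.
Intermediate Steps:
s = -46738/16151 (s = (-24351 - 22387)/(-5000 + 21151) = -46738/16151 ≈ -2.8938)
(-1*494 - 34482)/(1/(33623 - 39580) + s) = (-1*494 - 34482)/(1/(33623 - 39580) - 46738/16151) = (-494 - 34482)/(1/(-5957) - 46738/16151) = -34976/(-1/5957 - 46738/16151) = -34976/(-278434417/96211507) = -34976*(-96211507/278434417) = 3365093668832/278434417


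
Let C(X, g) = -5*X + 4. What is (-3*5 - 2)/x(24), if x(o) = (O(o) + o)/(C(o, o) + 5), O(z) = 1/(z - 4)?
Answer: 1020/13 ≈ 78.462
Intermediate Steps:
C(X, g) = 4 - 5*X
O(z) = 1/(-4 + z)
x(o) = (o + 1/(-4 + o))/(9 - 5*o) (x(o) = (1/(-4 + o) + o)/((4 - 5*o) + 5) = (o + 1/(-4 + o))/(9 - 5*o))
(-3*5 - 2)/x(24) = (-3*5 - 2)/(((-1 - 1*24*(-4 + 24))/((-9 + 5*24)*(-4 + 24)))) = (-15 - 2)/(((-1 - 1*24*20)/((-9 + 120)*20))) = -17*2220/(-1 - 480) = -17/((1/111)*(1/20)*(-481)) = -17/(-13/60) = -17*(-60/13) = 1020/13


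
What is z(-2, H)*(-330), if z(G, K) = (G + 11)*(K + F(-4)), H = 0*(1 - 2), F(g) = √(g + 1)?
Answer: -2970*I*√3 ≈ -5144.2*I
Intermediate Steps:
F(g) = √(1 + g)
H = 0 (H = 0*(-1) = 0)
z(G, K) = (11 + G)*(K + I*√3) (z(G, K) = (G + 11)*(K + √(1 - 4)) = (11 + G)*(K + √(-3)) = (11 + G)*(K + I*√3))
z(-2, H)*(-330) = (11*0 - 2*0 + 11*I*√3 + I*(-2)*√3)*(-330) = (0 + 0 + 11*I*√3 - 2*I*√3)*(-330) = (9*I*√3)*(-330) = -2970*I*√3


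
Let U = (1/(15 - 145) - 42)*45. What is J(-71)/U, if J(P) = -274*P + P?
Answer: -167986/16383 ≈ -10.254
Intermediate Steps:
J(P) = -273*P
U = -49149/26 (U = (1/(-130) - 42)*45 = (-1/130 - 42)*45 = -5461/130*45 = -49149/26 ≈ -1890.3)
J(-71)/U = (-273*(-71))/(-49149/26) = 19383*(-26/49149) = -167986/16383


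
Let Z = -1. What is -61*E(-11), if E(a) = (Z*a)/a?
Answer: 61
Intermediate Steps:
E(a) = -1 (E(a) = (-a)/a = -1)
-61*E(-11) = -61*(-1) = 61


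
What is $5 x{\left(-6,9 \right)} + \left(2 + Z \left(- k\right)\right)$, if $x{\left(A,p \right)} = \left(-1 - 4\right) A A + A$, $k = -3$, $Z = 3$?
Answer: $-919$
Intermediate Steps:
$x{\left(A,p \right)} = A - 5 A^{2}$ ($x{\left(A,p \right)} = - 5 A A + A = - 5 A^{2} + A = A - 5 A^{2}$)
$5 x{\left(-6,9 \right)} + \left(2 + Z \left(- k\right)\right) = 5 \left(- 6 \left(1 - -30\right)\right) + \left(2 + 3 \left(\left(-1\right) \left(-3\right)\right)\right) = 5 \left(- 6 \left(1 + 30\right)\right) + \left(2 + 3 \cdot 3\right) = 5 \left(\left(-6\right) 31\right) + \left(2 + 9\right) = 5 \left(-186\right) + 11 = -930 + 11 = -919$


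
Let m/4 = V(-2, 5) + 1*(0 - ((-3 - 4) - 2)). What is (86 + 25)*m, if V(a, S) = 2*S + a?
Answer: 7548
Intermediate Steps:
V(a, S) = a + 2*S
m = 68 (m = 4*((-2 + 2*5) + 1*(0 - ((-3 - 4) - 2))) = 4*((-2 + 10) + 1*(0 - (-7 - 2))) = 4*(8 + 1*(0 - 1*(-9))) = 4*(8 + 1*(0 + 9)) = 4*(8 + 1*9) = 4*(8 + 9) = 4*17 = 68)
(86 + 25)*m = (86 + 25)*68 = 111*68 = 7548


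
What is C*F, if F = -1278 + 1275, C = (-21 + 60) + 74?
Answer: -339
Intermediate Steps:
C = 113 (C = 39 + 74 = 113)
F = -3
C*F = 113*(-3) = -339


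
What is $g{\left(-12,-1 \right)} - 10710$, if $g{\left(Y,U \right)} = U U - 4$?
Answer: $-10713$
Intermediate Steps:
$g{\left(Y,U \right)} = -4 + U^{2}$ ($g{\left(Y,U \right)} = U^{2} - 4 = -4 + U^{2}$)
$g{\left(-12,-1 \right)} - 10710 = \left(-4 + \left(-1\right)^{2}\right) - 10710 = \left(-4 + 1\right) - 10710 = -3 - 10710 = -10713$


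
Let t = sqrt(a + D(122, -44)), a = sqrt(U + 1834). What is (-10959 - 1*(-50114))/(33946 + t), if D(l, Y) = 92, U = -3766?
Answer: 39155/(33946 + sqrt(2)*sqrt(46 + I*sqrt(483))) ≈ 1.1531 - 7.5786e-5*I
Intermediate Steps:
a = 2*I*sqrt(483) (a = sqrt(-3766 + 1834) = sqrt(-1932) = 2*I*sqrt(483) ≈ 43.955*I)
t = sqrt(92 + 2*I*sqrt(483)) (t = sqrt(2*I*sqrt(483) + 92) = sqrt(92 + 2*I*sqrt(483)) ≈ 9.8479 + 2.2317*I)
(-10959 - 1*(-50114))/(33946 + t) = (-10959 - 1*(-50114))/(33946 + sqrt(92 + 2*I*sqrt(483))) = (-10959 + 50114)/(33946 + sqrt(92 + 2*I*sqrt(483))) = 39155/(33946 + sqrt(92 + 2*I*sqrt(483)))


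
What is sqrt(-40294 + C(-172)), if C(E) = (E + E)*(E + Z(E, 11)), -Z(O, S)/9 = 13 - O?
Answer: sqrt(591634) ≈ 769.18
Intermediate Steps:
Z(O, S) = -117 + 9*O (Z(O, S) = -9*(13 - O) = -117 + 9*O)
C(E) = 2*E*(-117 + 10*E) (C(E) = (E + E)*(E + (-117 + 9*E)) = (2*E)*(-117 + 10*E) = 2*E*(-117 + 10*E))
sqrt(-40294 + C(-172)) = sqrt(-40294 + 2*(-172)*(-117 + 10*(-172))) = sqrt(-40294 + 2*(-172)*(-117 - 1720)) = sqrt(-40294 + 2*(-172)*(-1837)) = sqrt(-40294 + 631928) = sqrt(591634)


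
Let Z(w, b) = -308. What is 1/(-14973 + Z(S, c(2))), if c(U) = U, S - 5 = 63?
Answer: -1/15281 ≈ -6.5441e-5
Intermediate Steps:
S = 68 (S = 5 + 63 = 68)
1/(-14973 + Z(S, c(2))) = 1/(-14973 - 308) = 1/(-15281) = -1/15281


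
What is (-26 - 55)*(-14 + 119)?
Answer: -8505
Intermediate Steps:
(-26 - 55)*(-14 + 119) = -81*105 = -8505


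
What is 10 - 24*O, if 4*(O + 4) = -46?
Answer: 382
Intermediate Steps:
O = -31/2 (O = -4 + (¼)*(-46) = -4 - 23/2 = -31/2 ≈ -15.500)
10 - 24*O = 10 - 24*(-31/2) = 10 + 372 = 382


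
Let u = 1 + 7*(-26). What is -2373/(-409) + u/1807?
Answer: 4213982/739063 ≈ 5.7018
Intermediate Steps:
u = -181 (u = 1 - 182 = -181)
-2373/(-409) + u/1807 = -2373/(-409) - 181/1807 = -2373*(-1/409) - 181*1/1807 = 2373/409 - 181/1807 = 4213982/739063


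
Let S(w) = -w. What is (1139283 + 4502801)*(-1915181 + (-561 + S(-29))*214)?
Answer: -11447952056436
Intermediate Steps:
(1139283 + 4502801)*(-1915181 + (-561 + S(-29))*214) = (1139283 + 4502801)*(-1915181 + (-561 - 1*(-29))*214) = 5642084*(-1915181 + (-561 + 29)*214) = 5642084*(-1915181 - 532*214) = 5642084*(-1915181 - 113848) = 5642084*(-2029029) = -11447952056436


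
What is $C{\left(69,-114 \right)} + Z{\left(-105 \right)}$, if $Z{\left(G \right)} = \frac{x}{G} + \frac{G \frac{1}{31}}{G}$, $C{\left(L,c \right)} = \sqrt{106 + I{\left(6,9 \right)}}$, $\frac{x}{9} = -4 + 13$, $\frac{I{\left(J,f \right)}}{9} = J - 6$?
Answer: $- \frac{802}{1085} + \sqrt{106} \approx 9.5565$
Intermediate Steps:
$I{\left(J,f \right)} = -54 + 9 J$ ($I{\left(J,f \right)} = 9 \left(J - 6\right) = 9 \left(-6 + J\right) = -54 + 9 J$)
$x = 81$ ($x = 9 \left(-4 + 13\right) = 9 \cdot 9 = 81$)
$C{\left(L,c \right)} = \sqrt{106}$ ($C{\left(L,c \right)} = \sqrt{106 + \left(-54 + 9 \cdot 6\right)} = \sqrt{106 + \left(-54 + 54\right)} = \sqrt{106 + 0} = \sqrt{106}$)
$Z{\left(G \right)} = \frac{1}{31} + \frac{81}{G}$ ($Z{\left(G \right)} = \frac{81}{G} + \frac{G \frac{1}{31}}{G} = \frac{81}{G} + \frac{\frac{1}{31} G}{G} = \frac{81}{G} + \frac{1}{31} = \frac{1}{31} + \frac{81}{G}$)
$C{\left(69,-114 \right)} + Z{\left(-105 \right)} = \sqrt{106} + \frac{2511 - 105}{31 \left(-105\right)} = \sqrt{106} + \frac{1}{31} \left(- \frac{1}{105}\right) 2406 = \sqrt{106} - \frac{802}{1085} = - \frac{802}{1085} + \sqrt{106}$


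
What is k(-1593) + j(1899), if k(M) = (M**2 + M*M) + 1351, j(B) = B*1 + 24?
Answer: 5078572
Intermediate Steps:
j(B) = 24 + B (j(B) = B + 24 = 24 + B)
k(M) = 1351 + 2*M**2 (k(M) = (M**2 + M**2) + 1351 = 2*M**2 + 1351 = 1351 + 2*M**2)
k(-1593) + j(1899) = (1351 + 2*(-1593)**2) + (24 + 1899) = (1351 + 2*2537649) + 1923 = (1351 + 5075298) + 1923 = 5076649 + 1923 = 5078572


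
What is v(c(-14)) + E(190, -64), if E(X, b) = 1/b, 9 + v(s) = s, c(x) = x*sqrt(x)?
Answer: -577/64 - 14*I*sqrt(14) ≈ -9.0156 - 52.383*I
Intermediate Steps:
c(x) = x**(3/2)
v(s) = -9 + s
v(c(-14)) + E(190, -64) = (-9 + (-14)**(3/2)) + 1/(-64) = (-9 - 14*I*sqrt(14)) - 1/64 = -577/64 - 14*I*sqrt(14)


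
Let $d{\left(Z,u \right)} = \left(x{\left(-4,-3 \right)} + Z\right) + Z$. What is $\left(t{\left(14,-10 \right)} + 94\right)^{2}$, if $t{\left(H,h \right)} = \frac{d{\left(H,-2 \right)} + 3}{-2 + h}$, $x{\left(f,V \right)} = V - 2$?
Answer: $\frac{303601}{36} \approx 8433.4$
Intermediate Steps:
$x{\left(f,V \right)} = -2 + V$ ($x{\left(f,V \right)} = V - 2 = -2 + V$)
$d{\left(Z,u \right)} = -5 + 2 Z$ ($d{\left(Z,u \right)} = \left(\left(-2 - 3\right) + Z\right) + Z = \left(-5 + Z\right) + Z = -5 + 2 Z$)
$t{\left(H,h \right)} = \frac{-2 + 2 H}{-2 + h}$ ($t{\left(H,h \right)} = \frac{\left(-5 + 2 H\right) + 3}{-2 + h} = \frac{-2 + 2 H}{-2 + h}$)
$\left(t{\left(14,-10 \right)} + 94\right)^{2} = \left(\frac{2 \left(-1 + 14\right)}{-2 - 10} + 94\right)^{2} = \left(2 \frac{1}{-12} \cdot 13 + 94\right)^{2} = \left(2 \left(- \frac{1}{12}\right) 13 + 94\right)^{2} = \left(- \frac{13}{6} + 94\right)^{2} = \left(\frac{551}{6}\right)^{2} = \frac{303601}{36}$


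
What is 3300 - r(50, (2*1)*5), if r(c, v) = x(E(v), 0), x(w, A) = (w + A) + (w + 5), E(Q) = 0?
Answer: 3295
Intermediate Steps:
x(w, A) = 5 + A + 2*w (x(w, A) = (A + w) + (5 + w) = 5 + A + 2*w)
r(c, v) = 5 (r(c, v) = 5 + 0 + 2*0 = 5 + 0 + 0 = 5)
3300 - r(50, (2*1)*5) = 3300 - 1*5 = 3300 - 5 = 3295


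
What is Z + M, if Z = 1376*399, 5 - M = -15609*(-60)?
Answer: -387511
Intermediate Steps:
M = -936535 (M = 5 - (-15609)*(-60) = 5 - 1*936540 = 5 - 936540 = -936535)
Z = 549024
Z + M = 549024 - 936535 = -387511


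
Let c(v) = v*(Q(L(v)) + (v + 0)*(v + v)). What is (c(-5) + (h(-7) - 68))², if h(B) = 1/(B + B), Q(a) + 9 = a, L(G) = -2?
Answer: 13564489/196 ≈ 69207.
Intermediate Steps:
Q(a) = -9 + a
h(B) = 1/(2*B)
c(v) = v*(-11 + 2*v²) (c(v) = v*((-9 - 2) + (v + 0)*(v + v)) = v*(-11 + v*(2*v)) = v*(-11 + 2*v²))
(c(-5) + (h(-7) - 68))² = (-5*(-11 + 2*(-5)²) + ((½)/(-7) - 68))² = (-5*(-11 + 2*25) + ((½)*(-⅐) - 68))² = (-5*(-11 + 50) + (-1/14 - 68))² = (-5*39 - 953/14)² = (-195 - 953/14)² = (-3683/14)² = 13564489/196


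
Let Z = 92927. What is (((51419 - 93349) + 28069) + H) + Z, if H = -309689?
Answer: -230623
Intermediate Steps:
(((51419 - 93349) + 28069) + H) + Z = (((51419 - 93349) + 28069) - 309689) + 92927 = ((-41930 + 28069) - 309689) + 92927 = (-13861 - 309689) + 92927 = -323550 + 92927 = -230623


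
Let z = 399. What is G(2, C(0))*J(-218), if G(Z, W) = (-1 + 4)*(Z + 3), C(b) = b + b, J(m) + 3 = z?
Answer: 5940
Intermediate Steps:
J(m) = 396 (J(m) = -3 + 399 = 396)
C(b) = 2*b
G(Z, W) = 9 + 3*Z (G(Z, W) = 3*(3 + Z) = 9 + 3*Z)
G(2, C(0))*J(-218) = (9 + 3*2)*396 = (9 + 6)*396 = 15*396 = 5940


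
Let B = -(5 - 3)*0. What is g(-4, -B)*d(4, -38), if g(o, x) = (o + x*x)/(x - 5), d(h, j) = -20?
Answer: -16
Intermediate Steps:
B = 0 (B = -1*2*0 = -2*0 = 0)
g(o, x) = (o + x²)/(-5 + x)
g(-4, -B)*d(4, -38) = ((-4 + (-1*0)²)/(-5 - 1*0))*(-20) = ((-4 + 0²)/(-5 + 0))*(-20) = ((-4 + 0)/(-5))*(-20) = -⅕*(-4)*(-20) = (⅘)*(-20) = -16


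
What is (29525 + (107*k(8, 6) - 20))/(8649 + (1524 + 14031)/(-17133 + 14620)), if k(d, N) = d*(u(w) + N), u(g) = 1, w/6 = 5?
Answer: 89203961/21719382 ≈ 4.1071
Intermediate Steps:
w = 30 (w = 6*5 = 30)
k(d, N) = d*(1 + N)
(29525 + (107*k(8, 6) - 20))/(8649 + (1524 + 14031)/(-17133 + 14620)) = (29525 + (107*(8*(1 + 6)) - 20))/(8649 + (1524 + 14031)/(-17133 + 14620)) = (29525 + (107*(8*7) - 20))/(8649 + 15555/(-2513)) = (29525 + (107*56 - 20))/(8649 + 15555*(-1/2513)) = (29525 + (5992 - 20))/(8649 - 15555/2513) = (29525 + 5972)/(21719382/2513) = 35497*(2513/21719382) = 89203961/21719382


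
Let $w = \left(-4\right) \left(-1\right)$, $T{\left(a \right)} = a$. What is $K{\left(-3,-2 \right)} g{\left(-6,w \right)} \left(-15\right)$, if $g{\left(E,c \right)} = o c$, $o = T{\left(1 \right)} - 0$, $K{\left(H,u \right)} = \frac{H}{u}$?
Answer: $-90$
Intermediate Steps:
$w = 4$
$o = 1$ ($o = 1 - 0 = 1 + 0 = 1$)
$g{\left(E,c \right)} = c$ ($g{\left(E,c \right)} = 1 c = c$)
$K{\left(-3,-2 \right)} g{\left(-6,w \right)} \left(-15\right) = - \frac{3}{-2} \cdot 4 \left(-15\right) = \left(-3\right) \left(- \frac{1}{2}\right) 4 \left(-15\right) = \frac{3}{2} \cdot 4 \left(-15\right) = 6 \left(-15\right) = -90$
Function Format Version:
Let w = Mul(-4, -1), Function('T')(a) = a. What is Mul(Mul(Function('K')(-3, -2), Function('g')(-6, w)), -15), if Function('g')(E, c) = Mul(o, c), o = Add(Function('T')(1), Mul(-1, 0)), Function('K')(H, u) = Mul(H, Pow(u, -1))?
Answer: -90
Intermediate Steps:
w = 4
o = 1 (o = Add(1, Mul(-1, 0)) = Add(1, 0) = 1)
Function('g')(E, c) = c (Function('g')(E, c) = Mul(1, c) = c)
Mul(Mul(Function('K')(-3, -2), Function('g')(-6, w)), -15) = Mul(Mul(Mul(-3, Pow(-2, -1)), 4), -15) = Mul(Mul(Mul(-3, Rational(-1, 2)), 4), -15) = Mul(Mul(Rational(3, 2), 4), -15) = Mul(6, -15) = -90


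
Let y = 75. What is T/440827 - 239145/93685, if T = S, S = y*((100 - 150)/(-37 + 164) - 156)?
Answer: -2705619524091/1048991488373 ≈ -2.5793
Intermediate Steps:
S = -1489650/127 (S = 75*((100 - 150)/(-37 + 164) - 156) = 75*(-50/127 - 156) = 75*(-19862/127) = -1489650/127 ≈ -11730.)
T = -1489650/127 ≈ -11730.
T/440827 - 239145/93685 = -1489650/127/440827 - 239145/93685 = -1489650/127*1/440827 - 239145*1/93685 = -1489650/55985029 - 47829/18737 = -2705619524091/1048991488373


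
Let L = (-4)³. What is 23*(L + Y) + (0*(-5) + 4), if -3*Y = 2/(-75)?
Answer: -330254/225 ≈ -1467.8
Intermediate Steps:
L = -64
Y = 2/225 (Y = -2/(3*(-75)) = -2*(-1)/(3*75) = -⅓*(-2/75) = 2/225 ≈ 0.0088889)
23*(L + Y) + (0*(-5) + 4) = 23*(-64 + 2/225) + (0*(-5) + 4) = 23*(-14398/225) + (0 + 4) = -331154/225 + 4 = -330254/225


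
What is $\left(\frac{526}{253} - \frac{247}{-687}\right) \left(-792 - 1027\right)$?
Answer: $- \frac{770988607}{173811} \approx -4435.8$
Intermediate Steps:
$\left(\frac{526}{253} - \frac{247}{-687}\right) \left(-792 - 1027\right) = \left(526 \cdot \frac{1}{253} - - \frac{247}{687}\right) \left(-1819\right) = \left(\frac{526}{253} + \frac{247}{687}\right) \left(-1819\right) = \frac{423853}{173811} \left(-1819\right) = - \frac{770988607}{173811}$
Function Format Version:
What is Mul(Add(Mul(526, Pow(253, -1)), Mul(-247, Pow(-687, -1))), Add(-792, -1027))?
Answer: Rational(-770988607, 173811) ≈ -4435.8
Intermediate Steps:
Mul(Add(Mul(526, Pow(253, -1)), Mul(-247, Pow(-687, -1))), Add(-792, -1027)) = Mul(Add(Mul(526, Rational(1, 253)), Mul(-247, Rational(-1, 687))), -1819) = Mul(Add(Rational(526, 253), Rational(247, 687)), -1819) = Mul(Rational(423853, 173811), -1819) = Rational(-770988607, 173811)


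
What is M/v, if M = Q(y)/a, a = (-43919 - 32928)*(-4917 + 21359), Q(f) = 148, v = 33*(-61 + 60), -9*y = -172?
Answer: 74/20848053171 ≈ 3.5495e-9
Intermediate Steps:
y = 172/9 (y = -⅑*(-172) = 172/9 ≈ 19.111)
v = -33 (v = 33*(-1) = -33)
a = -1263518374 (a = -76847*16442 = -1263518374)
M = -74/631759187 (M = 148/(-1263518374) = 148*(-1/1263518374) = -74/631759187 ≈ -1.1713e-7)
M/v = -74/631759187/(-33) = -74/631759187*(-1/33) = 74/20848053171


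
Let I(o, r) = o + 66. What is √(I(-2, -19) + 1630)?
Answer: 11*√14 ≈ 41.158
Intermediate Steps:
I(o, r) = 66 + o
√(I(-2, -19) + 1630) = √((66 - 2) + 1630) = √(64 + 1630) = √1694 = 11*√14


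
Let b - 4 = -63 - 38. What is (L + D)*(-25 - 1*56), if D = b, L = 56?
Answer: 3321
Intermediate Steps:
b = -97 (b = 4 + (-63 - 38) = 4 - 101 = -97)
D = -97
(L + D)*(-25 - 1*56) = (56 - 97)*(-25 - 1*56) = -41*(-25 - 56) = -41*(-81) = 3321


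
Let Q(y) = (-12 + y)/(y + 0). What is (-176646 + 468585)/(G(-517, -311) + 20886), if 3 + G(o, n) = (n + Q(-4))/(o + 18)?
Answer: 145677561/10420924 ≈ 13.979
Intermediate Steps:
Q(y) = (-12 + y)/y
G(o, n) = -3 + (4 + n)/(18 + o) (G(o, n) = -3 + (n + (-12 - 4)/(-4))/(o + 18) = -3 + (n - 1/4*(-16))/(18 + o) = -3 + (n + 4)/(18 + o) = -3 + (4 + n)/(18 + o))
(-176646 + 468585)/(G(-517, -311) + 20886) = (-176646 + 468585)/((-50 - 311 - 3*(-517))/(18 - 517) + 20886) = 291939/((-50 - 311 + 1551)/(-499) + 20886) = 291939/(-1/499*1190 + 20886) = 291939/(-1190/499 + 20886) = 291939/(10420924/499) = 291939*(499/10420924) = 145677561/10420924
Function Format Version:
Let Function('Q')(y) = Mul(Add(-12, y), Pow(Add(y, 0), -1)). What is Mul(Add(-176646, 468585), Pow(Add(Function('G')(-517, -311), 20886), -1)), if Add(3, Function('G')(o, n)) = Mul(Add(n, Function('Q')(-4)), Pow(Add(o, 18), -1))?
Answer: Rational(145677561, 10420924) ≈ 13.979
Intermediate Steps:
Function('Q')(y) = Mul(Pow(y, -1), Add(-12, y)) (Function('Q')(y) = Mul(Add(-12, y), Pow(y, -1)) = Mul(Pow(y, -1), Add(-12, y)))
Function('G')(o, n) = Add(-3, Mul(Pow(Add(18, o), -1), Add(4, n))) (Function('G')(o, n) = Add(-3, Mul(Add(n, Mul(Pow(-4, -1), Add(-12, -4))), Pow(Add(o, 18), -1))) = Add(-3, Mul(Add(n, Mul(Rational(-1, 4), -16)), Pow(Add(18, o), -1))) = Add(-3, Mul(Add(n, 4), Pow(Add(18, o), -1))) = Add(-3, Mul(Add(4, n), Pow(Add(18, o), -1))) = Add(-3, Mul(Pow(Add(18, o), -1), Add(4, n))))
Mul(Add(-176646, 468585), Pow(Add(Function('G')(-517, -311), 20886), -1)) = Mul(Add(-176646, 468585), Pow(Add(Mul(Pow(Add(18, -517), -1), Add(-50, -311, Mul(-3, -517))), 20886), -1)) = Mul(291939, Pow(Add(Mul(Pow(-499, -1), Add(-50, -311, 1551)), 20886), -1)) = Mul(291939, Pow(Add(Mul(Rational(-1, 499), 1190), 20886), -1)) = Mul(291939, Pow(Add(Rational(-1190, 499), 20886), -1)) = Mul(291939, Pow(Rational(10420924, 499), -1)) = Mul(291939, Rational(499, 10420924)) = Rational(145677561, 10420924)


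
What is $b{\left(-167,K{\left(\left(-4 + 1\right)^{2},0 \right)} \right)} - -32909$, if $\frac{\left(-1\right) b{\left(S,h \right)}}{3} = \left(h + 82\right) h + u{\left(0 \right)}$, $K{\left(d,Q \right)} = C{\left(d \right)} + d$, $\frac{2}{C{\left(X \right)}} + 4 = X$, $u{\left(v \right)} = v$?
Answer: $\frac{758288}{25} \approx 30332.0$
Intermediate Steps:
$C{\left(X \right)} = \frac{2}{-4 + X}$
$K{\left(d,Q \right)} = d + \frac{2}{-4 + d}$ ($K{\left(d,Q \right)} = \frac{2}{-4 + d} + d = d + \frac{2}{-4 + d}$)
$b{\left(S,h \right)} = - 3 h \left(82 + h\right)$ ($b{\left(S,h \right)} = - 3 \left(\left(h + 82\right) h + 0\right) = - 3 \left(\left(82 + h\right) h + 0\right) = - 3 \left(h \left(82 + h\right) + 0\right) = - 3 h \left(82 + h\right)$)
$b{\left(-167,K{\left(\left(-4 + 1\right)^{2},0 \right)} \right)} - -32909 = 3 \frac{2 + \left(-4 + 1\right)^{2} \left(-4 + \left(-4 + 1\right)^{2}\right)}{-4 + \left(-4 + 1\right)^{2}} \left(-82 - \frac{2 + \left(-4 + 1\right)^{2} \left(-4 + \left(-4 + 1\right)^{2}\right)}{-4 + \left(-4 + 1\right)^{2}}\right) - -32909 = 3 \frac{2 + \left(-3\right)^{2} \left(-4 + \left(-3\right)^{2}\right)}{-4 + \left(-3\right)^{2}} \left(-82 - \frac{2 + \left(-3\right)^{2} \left(-4 + \left(-3\right)^{2}\right)}{-4 + \left(-3\right)^{2}}\right) + 32909 = 3 \frac{2 + 9 \left(-4 + 9\right)}{-4 + 9} \left(-82 - \frac{2 + 9 \left(-4 + 9\right)}{-4 + 9}\right) + 32909 = 3 \frac{2 + 9 \cdot 5}{5} \left(-82 - \frac{2 + 9 \cdot 5}{5}\right) + 32909 = 3 \frac{2 + 45}{5} \left(-82 - \frac{2 + 45}{5}\right) + 32909 = 3 \cdot \frac{1}{5} \cdot 47 \left(-82 - \frac{1}{5} \cdot 47\right) + 32909 = 3 \cdot \frac{47}{5} \left(-82 - \frac{47}{5}\right) + 32909 = 3 \cdot \frac{47}{5} \left(- \frac{457}{5}\right) + 32909 = - \frac{64437}{25} + 32909 = \frac{758288}{25}$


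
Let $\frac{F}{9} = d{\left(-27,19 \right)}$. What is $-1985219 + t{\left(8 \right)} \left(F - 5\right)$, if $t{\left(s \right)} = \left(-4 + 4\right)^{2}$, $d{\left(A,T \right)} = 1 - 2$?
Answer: $-1985219$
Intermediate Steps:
$d{\left(A,T \right)} = -1$ ($d{\left(A,T \right)} = 1 - 2 = -1$)
$F = -9$ ($F = 9 \left(-1\right) = -9$)
$t{\left(s \right)} = 0$ ($t{\left(s \right)} = 0^{2} = 0$)
$-1985219 + t{\left(8 \right)} \left(F - 5\right) = -1985219 + 0 \left(-9 - 5\right) = -1985219 + 0 \left(-14\right) = -1985219 + 0 = -1985219$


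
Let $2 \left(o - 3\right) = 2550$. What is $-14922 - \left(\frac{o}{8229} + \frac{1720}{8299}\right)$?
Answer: $- \frac{7899883816}{529399} \approx -14922.0$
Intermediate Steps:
$o = 1278$ ($o = 3 + \frac{1}{2} \cdot 2550 = 3 + 1275 = 1278$)
$-14922 - \left(\frac{o}{8229} + \frac{1720}{8299}\right) = -14922 - \left(\frac{1278}{8229} + \frac{1720}{8299}\right) = -14922 - \left(1278 \cdot \frac{1}{8229} + 1720 \cdot \frac{1}{8299}\right) = -14922 - \left(\frac{426}{2743} + \frac{40}{193}\right) = -14922 - \frac{191938}{529399} = - \frac{7899883816}{529399}$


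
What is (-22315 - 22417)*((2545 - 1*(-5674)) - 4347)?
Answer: -173202304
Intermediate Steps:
(-22315 - 22417)*((2545 - 1*(-5674)) - 4347) = -44732*((2545 + 5674) - 4347) = -44732*(8219 - 4347) = -44732*3872 = -173202304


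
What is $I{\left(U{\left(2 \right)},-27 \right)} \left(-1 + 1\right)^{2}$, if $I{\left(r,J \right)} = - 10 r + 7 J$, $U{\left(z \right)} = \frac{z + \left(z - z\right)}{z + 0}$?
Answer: $0$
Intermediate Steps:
$U{\left(z \right)} = 1$ ($U{\left(z \right)} = \frac{z + 0}{z} = \frac{z}{z} = 1$)
$I{\left(U{\left(2 \right)},-27 \right)} \left(-1 + 1\right)^{2} = \left(\left(-10\right) 1 + 7 \left(-27\right)\right) \left(-1 + 1\right)^{2} = \left(-10 - 189\right) 0^{2} = \left(-199\right) 0 = 0$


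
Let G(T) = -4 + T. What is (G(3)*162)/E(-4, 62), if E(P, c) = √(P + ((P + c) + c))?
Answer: -81*√29/29 ≈ -15.041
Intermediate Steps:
E(P, c) = √(2*P + 2*c) (E(P, c) = √(P + (P + 2*c)) = √(2*P + 2*c))
(G(3)*162)/E(-4, 62) = ((-4 + 3)*162)/(√(2*(-4) + 2*62)) = (-1*162)/(√(-8 + 124)) = -162*√29/58 = -81*√29/29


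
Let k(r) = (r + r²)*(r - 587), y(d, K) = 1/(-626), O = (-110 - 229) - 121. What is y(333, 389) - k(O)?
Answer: 138385801079/626 ≈ 2.2106e+8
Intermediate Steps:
O = -460 (O = -339 - 121 = -460)
y(d, K) = -1/626
k(r) = (-587 + r)*(r + r²) (k(r) = (r + r²)*(-587 + r) = (-587 + r)*(r + r²))
y(333, 389) - k(O) = -1/626 - (-460)*(-587 + (-460)² - 586*(-460)) = -1/626 - (-460)*(-587 + 211600 + 269560) = -1/626 - (-460)*480573 = -1/626 - 1*(-221063580) = -1/626 + 221063580 = 138385801079/626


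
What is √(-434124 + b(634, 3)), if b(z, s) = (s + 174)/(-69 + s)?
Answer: I*√210117314/22 ≈ 658.88*I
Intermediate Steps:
b(z, s) = (174 + s)/(-69 + s)
√(-434124 + b(634, 3)) = √(-434124 + (174 + 3)/(-69 + 3)) = √(-434124 + 177/(-66)) = √(-434124 - 1/66*177) = √(-434124 - 59/22) = √(-9550787/22) = I*√210117314/22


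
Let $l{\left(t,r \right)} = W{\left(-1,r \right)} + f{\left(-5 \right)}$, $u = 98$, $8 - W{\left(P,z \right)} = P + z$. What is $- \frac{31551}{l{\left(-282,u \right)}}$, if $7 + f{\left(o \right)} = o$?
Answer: $\frac{31551}{101} \approx 312.39$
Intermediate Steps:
$W{\left(P,z \right)} = 8 - P - z$ ($W{\left(P,z \right)} = 8 - \left(P + z\right) = 8 - P - z$)
$f{\left(o \right)} = -7 + o$
$l{\left(t,r \right)} = -3 - r$ ($l{\left(t,r \right)} = \left(8 - -1 - r\right) - 12 = \left(8 + 1 - r\right) - 12 = \left(9 - r\right) - 12 = -3 - r$)
$- \frac{31551}{l{\left(-282,u \right)}} = - \frac{31551}{-3 - 98} = - \frac{31551}{-101} = \left(-31551\right) \left(- \frac{1}{101}\right) = \frac{31551}{101}$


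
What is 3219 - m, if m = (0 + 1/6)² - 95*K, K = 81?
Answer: 392903/36 ≈ 10914.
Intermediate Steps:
m = -277019/36 (m = (0 + 1/6)² - 95*81 = (0 + ⅙)² - 7695 = (⅙)² - 7695 = 1/36 - 7695 = -277019/36 ≈ -7695.0)
3219 - m = 3219 - 1*(-277019/36) = 3219 + 277019/36 = 392903/36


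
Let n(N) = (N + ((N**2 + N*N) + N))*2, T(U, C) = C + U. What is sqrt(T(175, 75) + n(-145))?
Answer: sqrt(83770) ≈ 289.43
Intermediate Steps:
n(N) = 4*N + 4*N**2 (n(N) = (N + ((N**2 + N**2) + N))*2 = (N + (2*N**2 + N))*2 = (N + (N + 2*N**2))*2 = (2*N + 2*N**2)*2 = 4*N + 4*N**2)
sqrt(T(175, 75) + n(-145)) = sqrt((75 + 175) + 4*(-145)*(1 - 145)) = sqrt(250 + 4*(-145)*(-144)) = sqrt(250 + 83520) = sqrt(83770)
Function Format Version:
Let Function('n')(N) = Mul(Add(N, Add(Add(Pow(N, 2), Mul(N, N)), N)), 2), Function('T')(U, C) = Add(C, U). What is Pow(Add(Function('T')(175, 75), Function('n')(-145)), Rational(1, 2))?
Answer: Pow(83770, Rational(1, 2)) ≈ 289.43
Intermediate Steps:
Function('n')(N) = Add(Mul(4, N), Mul(4, Pow(N, 2))) (Function('n')(N) = Mul(Add(N, Add(Add(Pow(N, 2), Pow(N, 2)), N)), 2) = Mul(Add(N, Add(Mul(2, Pow(N, 2)), N)), 2) = Mul(Add(N, Add(N, Mul(2, Pow(N, 2)))), 2) = Mul(Add(Mul(2, N), Mul(2, Pow(N, 2))), 2) = Add(Mul(4, N), Mul(4, Pow(N, 2))))
Pow(Add(Function('T')(175, 75), Function('n')(-145)), Rational(1, 2)) = Pow(Add(Add(75, 175), Mul(4, -145, Add(1, -145))), Rational(1, 2)) = Pow(Add(250, Mul(4, -145, -144)), Rational(1, 2)) = Pow(Add(250, 83520), Rational(1, 2)) = Pow(83770, Rational(1, 2))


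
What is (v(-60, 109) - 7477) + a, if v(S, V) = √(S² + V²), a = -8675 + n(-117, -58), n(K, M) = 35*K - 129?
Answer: -20376 + √15481 ≈ -20252.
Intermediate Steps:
n(K, M) = -129 + 35*K
a = -12899 (a = -8675 + (-129 + 35*(-117)) = -8675 + (-129 - 4095) = -8675 - 4224 = -12899)
(v(-60, 109) - 7477) + a = (√((-60)² + 109²) - 7477) - 12899 = (√(3600 + 11881) - 7477) - 12899 = (√15481 - 7477) - 12899 = (-7477 + √15481) - 12899 = -20376 + √15481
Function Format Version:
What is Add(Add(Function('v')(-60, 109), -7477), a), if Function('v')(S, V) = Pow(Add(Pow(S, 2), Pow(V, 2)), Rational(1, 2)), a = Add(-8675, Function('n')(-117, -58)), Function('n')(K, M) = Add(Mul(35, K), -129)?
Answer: Add(-20376, Pow(15481, Rational(1, 2))) ≈ -20252.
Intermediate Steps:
Function('n')(K, M) = Add(-129, Mul(35, K))
a = -12899 (a = Add(-8675, Add(-129, Mul(35, -117))) = Add(-8675, Add(-129, -4095)) = Add(-8675, -4224) = -12899)
Add(Add(Function('v')(-60, 109), -7477), a) = Add(Add(Pow(Add(Pow(-60, 2), Pow(109, 2)), Rational(1, 2)), -7477), -12899) = Add(Add(Pow(Add(3600, 11881), Rational(1, 2)), -7477), -12899) = Add(Add(Pow(15481, Rational(1, 2)), -7477), -12899) = Add(Add(-7477, Pow(15481, Rational(1, 2))), -12899) = Add(-20376, Pow(15481, Rational(1, 2)))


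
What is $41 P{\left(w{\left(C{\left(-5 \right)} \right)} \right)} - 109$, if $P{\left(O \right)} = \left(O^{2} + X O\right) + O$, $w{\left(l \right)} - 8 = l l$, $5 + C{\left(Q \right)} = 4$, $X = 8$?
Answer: $6533$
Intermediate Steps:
$C{\left(Q \right)} = -1$ ($C{\left(Q \right)} = -5 + 4 = -1$)
$w{\left(l \right)} = 8 + l^{2}$ ($w{\left(l \right)} = 8 + l l = 8 + l^{2}$)
$P{\left(O \right)} = O^{2} + 9 O$ ($P{\left(O \right)} = \left(O^{2} + 8 O\right) + O = O^{2} + 9 O$)
$41 P{\left(w{\left(C{\left(-5 \right)} \right)} \right)} - 109 = 41 \left(8 + \left(-1\right)^{2}\right) \left(9 + \left(8 + \left(-1\right)^{2}\right)\right) - 109 = 41 \left(8 + 1\right) \left(9 + \left(8 + 1\right)\right) - 109 = 41 \cdot 9 \left(9 + 9\right) - 109 = 41 \cdot 9 \cdot 18 - 109 = 41 \cdot 162 - 109 = 6642 - 109 = 6533$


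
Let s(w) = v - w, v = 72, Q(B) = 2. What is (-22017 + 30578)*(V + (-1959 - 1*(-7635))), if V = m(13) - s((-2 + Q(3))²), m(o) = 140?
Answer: 49174384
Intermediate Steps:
s(w) = 72 - w
V = 68 (V = 140 - (72 - (-2 + 2)²) = 140 - (72 - 1*0²) = 140 - (72 - 1*0) = 140 - (72 + 0) = 140 - 1*72 = 140 - 72 = 68)
(-22017 + 30578)*(V + (-1959 - 1*(-7635))) = (-22017 + 30578)*(68 + (-1959 - 1*(-7635))) = 8561*(68 + (-1959 + 7635)) = 8561*(68 + 5676) = 8561*5744 = 49174384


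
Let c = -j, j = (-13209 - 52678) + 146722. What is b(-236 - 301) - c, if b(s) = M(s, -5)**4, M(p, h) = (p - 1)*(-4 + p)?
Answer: 7176590454100425765331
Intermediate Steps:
j = 80835 (j = -65887 + 146722 = 80835)
M(p, h) = (-1 + p)*(-4 + p)
b(s) = (4 + s**2 - 5*s)**4
c = -80835 (c = -1*80835 = -80835)
b(-236 - 301) - c = (4 + (-236 - 301)**2 - 5*(-236 - 301))**4 - 1*(-80835) = (4 + (-537)**2 - 5*(-537))**4 + 80835 = (4 + 288369 + 2685)**4 + 80835 = 291058**4 + 80835 = 7176590454100425684496 + 80835 = 7176590454100425765331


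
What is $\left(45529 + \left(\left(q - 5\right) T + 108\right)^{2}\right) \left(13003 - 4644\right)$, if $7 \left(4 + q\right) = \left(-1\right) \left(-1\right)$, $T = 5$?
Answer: $\frac{20311007483}{49} \approx 4.1451 \cdot 10^{8}$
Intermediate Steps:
$q = - \frac{27}{7}$ ($q = -4 + \frac{\left(-1\right) \left(-1\right)}{7} = -4 + \frac{1}{7} \cdot 1 = -4 + \frac{1}{7} = - \frac{27}{7} \approx -3.8571$)
$\left(45529 + \left(\left(q - 5\right) T + 108\right)^{2}\right) \left(13003 - 4644\right) = \left(45529 + \left(\left(- \frac{27}{7} - 5\right) 5 + 108\right)^{2}\right) \left(13003 - 4644\right) = \left(45529 + \left(\left(- \frac{62}{7}\right) 5 + 108\right)^{2}\right) 8359 = \left(45529 + \left(- \frac{310}{7} + 108\right)^{2}\right) 8359 = \left(45529 + \left(\frac{446}{7}\right)^{2}\right) 8359 = \left(45529 + \frac{198916}{49}\right) 8359 = \frac{2429837}{49} \cdot 8359 = \frac{20311007483}{49}$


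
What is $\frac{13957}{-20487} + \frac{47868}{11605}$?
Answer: $\frac{818700731}{237751635} \approx 3.4435$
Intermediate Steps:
$\frac{13957}{-20487} + \frac{47868}{11605} = 13957 \left(- \frac{1}{20487}\right) + 47868 \cdot \frac{1}{11605} = - \frac{13957}{20487} + \frac{47868}{11605} = \frac{818700731}{237751635}$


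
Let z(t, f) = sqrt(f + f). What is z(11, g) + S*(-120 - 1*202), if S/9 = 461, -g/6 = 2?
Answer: -1335978 + 2*I*sqrt(6) ≈ -1.336e+6 + 4.899*I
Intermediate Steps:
g = -12 (g = -6*2 = -12)
S = 4149 (S = 9*461 = 4149)
z(t, f) = sqrt(2)*sqrt(f) (z(t, f) = sqrt(2*f) = sqrt(2)*sqrt(f))
z(11, g) + S*(-120 - 1*202) = sqrt(2)*sqrt(-12) + 4149*(-120 - 1*202) = sqrt(2)*(2*I*sqrt(3)) + 4149*(-120 - 202) = 2*I*sqrt(6) + 4149*(-322) = 2*I*sqrt(6) - 1335978 = -1335978 + 2*I*sqrt(6)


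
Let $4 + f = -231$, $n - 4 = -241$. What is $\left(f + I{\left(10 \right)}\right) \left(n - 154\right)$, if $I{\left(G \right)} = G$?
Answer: $87975$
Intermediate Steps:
$n = -237$ ($n = 4 - 241 = -237$)
$f = -235$ ($f = -4 - 231 = -235$)
$\left(f + I{\left(10 \right)}\right) \left(n - 154\right) = \left(-235 + 10\right) \left(-237 - 154\right) = \left(-225\right) \left(-391\right) = 87975$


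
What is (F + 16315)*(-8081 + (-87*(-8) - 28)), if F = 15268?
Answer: -234124779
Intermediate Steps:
(F + 16315)*(-8081 + (-87*(-8) - 28)) = (15268 + 16315)*(-8081 + (-87*(-8) - 28)) = 31583*(-8081 + (696 - 28)) = 31583*(-8081 + 668) = 31583*(-7413) = -234124779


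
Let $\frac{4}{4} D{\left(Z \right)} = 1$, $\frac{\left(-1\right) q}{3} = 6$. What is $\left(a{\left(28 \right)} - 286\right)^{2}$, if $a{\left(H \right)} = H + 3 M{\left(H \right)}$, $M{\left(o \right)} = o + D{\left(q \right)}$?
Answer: $29241$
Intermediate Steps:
$q = -18$ ($q = \left(-3\right) 6 = -18$)
$D{\left(Z \right)} = 1$
$M{\left(o \right)} = 1 + o$ ($M{\left(o \right)} = o + 1 = 1 + o$)
$a{\left(H \right)} = 3 + 4 H$ ($a{\left(H \right)} = H + 3 \left(1 + H\right) = H + \left(3 + 3 H\right) = 3 + 4 H$)
$\left(a{\left(28 \right)} - 286\right)^{2} = \left(\left(3 + 4 \cdot 28\right) - 286\right)^{2} = \left(\left(3 + 112\right) - 286\right)^{2} = \left(115 - 286\right)^{2} = \left(-171\right)^{2} = 29241$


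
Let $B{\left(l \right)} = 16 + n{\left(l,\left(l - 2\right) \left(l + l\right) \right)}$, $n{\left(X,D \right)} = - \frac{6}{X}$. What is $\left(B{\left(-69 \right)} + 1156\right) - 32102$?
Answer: $- \frac{711388}{23} \approx -30930.0$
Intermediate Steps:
$B{\left(l \right)} = 16 - \frac{6}{l}$
$\left(B{\left(-69 \right)} + 1156\right) - 32102 = \left(\left(16 - \frac{6}{-69}\right) + 1156\right) - 32102 = \left(\left(16 - - \frac{2}{23}\right) + 1156\right) - 32102 = \left(\left(16 + \frac{2}{23}\right) + 1156\right) - 32102 = \left(\frac{370}{23} + 1156\right) - 32102 = \frac{26958}{23} - 32102 = - \frac{711388}{23}$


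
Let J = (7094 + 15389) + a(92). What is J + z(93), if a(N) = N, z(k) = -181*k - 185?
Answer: 5557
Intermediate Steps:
z(k) = -185 - 181*k
J = 22575 (J = (7094 + 15389) + 92 = 22483 + 92 = 22575)
J + z(93) = 22575 + (-185 - 181*93) = 22575 + (-185 - 16833) = 22575 - 17018 = 5557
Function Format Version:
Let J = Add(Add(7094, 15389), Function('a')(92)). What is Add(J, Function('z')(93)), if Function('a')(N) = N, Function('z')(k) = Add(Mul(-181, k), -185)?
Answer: 5557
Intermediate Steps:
Function('z')(k) = Add(-185, Mul(-181, k))
J = 22575 (J = Add(Add(7094, 15389), 92) = Add(22483, 92) = 22575)
Add(J, Function('z')(93)) = Add(22575, Add(-185, Mul(-181, 93))) = Add(22575, Add(-185, -16833)) = Add(22575, -17018) = 5557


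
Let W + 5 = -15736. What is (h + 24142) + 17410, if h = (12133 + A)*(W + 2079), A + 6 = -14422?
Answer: 31395842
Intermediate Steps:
A = -14428 (A = -6 - 14422 = -14428)
W = -15741 (W = -5 - 15736 = -15741)
h = 31354290 (h = (12133 - 14428)*(-15741 + 2079) = -2295*(-13662) = 31354290)
(h + 24142) + 17410 = (31354290 + 24142) + 17410 = 31378432 + 17410 = 31395842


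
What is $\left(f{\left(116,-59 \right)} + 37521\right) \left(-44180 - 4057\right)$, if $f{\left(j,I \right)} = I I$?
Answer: $-1977813474$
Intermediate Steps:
$f{\left(j,I \right)} = I^{2}$
$\left(f{\left(116,-59 \right)} + 37521\right) \left(-44180 - 4057\right) = \left(\left(-59\right)^{2} + 37521\right) \left(-44180 - 4057\right) = \left(3481 + 37521\right) \left(-48237\right) = 41002 \left(-48237\right) = -1977813474$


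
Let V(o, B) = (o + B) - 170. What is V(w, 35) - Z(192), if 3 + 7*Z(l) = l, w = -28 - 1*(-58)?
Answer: -132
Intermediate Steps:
w = 30 (w = -28 + 58 = 30)
V(o, B) = -170 + B + o (V(o, B) = (B + o) - 170 = -170 + B + o)
Z(l) = -3/7 + l/7
V(w, 35) - Z(192) = (-170 + 35 + 30) - (-3/7 + (⅐)*192) = -105 - (-3/7 + 192/7) = -105 - 1*27 = -105 - 27 = -132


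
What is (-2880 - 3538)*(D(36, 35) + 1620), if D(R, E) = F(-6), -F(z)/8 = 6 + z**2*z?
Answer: -21179400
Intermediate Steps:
F(z) = -48 - 8*z**3 (F(z) = -8*(6 + z**2*z) = -8*(6 + z**3) = -48 - 8*z**3)
D(R, E) = 1680 (D(R, E) = -48 - 8*(-6)**3 = -48 - 8*(-216) = -48 + 1728 = 1680)
(-2880 - 3538)*(D(36, 35) + 1620) = (-2880 - 3538)*(1680 + 1620) = -6418*3300 = -21179400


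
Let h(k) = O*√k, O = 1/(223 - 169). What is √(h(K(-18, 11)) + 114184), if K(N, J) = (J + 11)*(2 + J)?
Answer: √(36995616 + 6*√286)/18 ≈ 337.91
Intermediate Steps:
O = 1/54 ≈ 0.018519
K(N, J) = (2 + J)*(11 + J) (K(N, J) = (11 + J)*(2 + J) = (2 + J)*(11 + J))
h(k) = √k/54
√(h(K(-18, 11)) + 114184) = √(√(22 + 11² + 13*11)/54 + 114184) = √(√(22 + 121 + 143)/54 + 114184) = √(√286/54 + 114184) = √(114184 + √286/54)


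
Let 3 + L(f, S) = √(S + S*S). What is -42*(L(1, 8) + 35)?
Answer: -1344 - 252*√2 ≈ -1700.4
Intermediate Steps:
L(f, S) = -3 + √(S + S²) (L(f, S) = -3 + √(S + S*S) = -3 + √(S + S²))
-42*(L(1, 8) + 35) = -42*((-3 + √(8*(1 + 8))) + 35) = -42*((-3 + √(8*9)) + 35) = -42*((-3 + √72) + 35) = -42*((-3 + 6*√2) + 35) = -42*(32 + 6*√2) = -1344 - 252*√2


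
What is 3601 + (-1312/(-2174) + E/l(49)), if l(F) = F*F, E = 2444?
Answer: 9402434771/2609887 ≈ 3602.6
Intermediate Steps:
l(F) = F²
3601 + (-1312/(-2174) + E/l(49)) = 3601 + (-1312/(-2174) + 2444/(49²)) = 3601 + (-1312*(-1/2174) + 2444/2401) = 3601 + (656/1087 + 2444*(1/2401)) = 3601 + (656/1087 + 2444/2401) = 3601 + 4231684/2609887 = 9402434771/2609887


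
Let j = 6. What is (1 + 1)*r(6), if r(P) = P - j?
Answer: 0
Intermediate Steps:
r(P) = -6 + P (r(P) = P - 1*6 = P - 6 = -6 + P)
(1 + 1)*r(6) = (1 + 1)*(-6 + 6) = 2*0 = 0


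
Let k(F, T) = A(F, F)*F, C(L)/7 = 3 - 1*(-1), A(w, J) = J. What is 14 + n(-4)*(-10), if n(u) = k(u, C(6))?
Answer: -146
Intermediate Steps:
C(L) = 28 (C(L) = 7*(3 - 1*(-1)) = 7*(3 + 1) = 7*4 = 28)
k(F, T) = F² (k(F, T) = F*F = F²)
n(u) = u²
14 + n(-4)*(-10) = 14 + (-4)²*(-10) = 14 + 16*(-10) = 14 - 160 = -146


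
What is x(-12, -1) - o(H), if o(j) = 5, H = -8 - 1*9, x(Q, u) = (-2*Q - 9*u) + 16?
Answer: 44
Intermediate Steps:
x(Q, u) = 16 - 9*u - 2*Q (x(Q, u) = (-9*u - 2*Q) + 16 = 16 - 9*u - 2*Q)
H = -17 (H = -8 - 9 = -17)
x(-12, -1) - o(H) = (16 - 9*(-1) - 2*(-12)) - 1*5 = (16 + 9 + 24) - 5 = 49 - 5 = 44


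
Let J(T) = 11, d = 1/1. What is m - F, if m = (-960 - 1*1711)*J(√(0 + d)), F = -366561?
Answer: 337180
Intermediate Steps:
d = 1
m = -29381 (m = (-960 - 1*1711)*11 = (-960 - 1711)*11 = -2671*11 = -29381)
m - F = -29381 - 1*(-366561) = -29381 + 366561 = 337180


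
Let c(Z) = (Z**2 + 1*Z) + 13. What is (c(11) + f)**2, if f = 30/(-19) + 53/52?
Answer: 20365287849/976144 ≈ 20863.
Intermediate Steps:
c(Z) = 13 + Z + Z**2 (c(Z) = (Z**2 + Z) + 13 = (Z + Z**2) + 13 = 13 + Z + Z**2)
f = -553/988 (f = 30*(-1/19) + 53*(1/52) = -30/19 + 53/52 = -553/988 ≈ -0.55972)
(c(11) + f)**2 = ((13 + 11 + 11**2) - 553/988)**2 = ((13 + 11 + 121) - 553/988)**2 = (145 - 553/988)**2 = (142707/988)**2 = 20365287849/976144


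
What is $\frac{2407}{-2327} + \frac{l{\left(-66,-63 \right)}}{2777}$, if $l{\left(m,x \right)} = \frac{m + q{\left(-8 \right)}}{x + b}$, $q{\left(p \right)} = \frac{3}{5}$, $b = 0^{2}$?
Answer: $- \frac{701591452}{678518295} \approx -1.034$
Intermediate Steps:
$b = 0$
$q{\left(p \right)} = \frac{3}{5}$ ($q{\left(p \right)} = 3 \cdot \frac{1}{5} = \frac{3}{5}$)
$l{\left(m,x \right)} = \frac{\frac{3}{5} + m}{x}$ ($l{\left(m,x \right)} = \frac{m + \frac{3}{5}}{x + 0} = \frac{\frac{3}{5} + m}{x}$)
$\frac{2407}{-2327} + \frac{l{\left(-66,-63 \right)}}{2777} = \frac{2407}{-2327} + \frac{\frac{1}{-63} \left(\frac{3}{5} - 66\right)}{2777} = 2407 \left(- \frac{1}{2327}\right) + \left(- \frac{1}{63}\right) \left(- \frac{327}{5}\right) \frac{1}{2777} = - \frac{2407}{2327} + \frac{109}{105} \cdot \frac{1}{2777} = - \frac{2407}{2327} + \frac{109}{291585} = - \frac{701591452}{678518295}$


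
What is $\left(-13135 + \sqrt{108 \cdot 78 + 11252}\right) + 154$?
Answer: $-12981 + 2 \sqrt{4919} \approx -12841.0$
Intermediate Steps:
$\left(-13135 + \sqrt{108 \cdot 78 + 11252}\right) + 154 = \left(-13135 + \sqrt{8424 + 11252}\right) + 154 = \left(-13135 + \sqrt{19676}\right) + 154 = \left(-13135 + 2 \sqrt{4919}\right) + 154 = -12981 + 2 \sqrt{4919}$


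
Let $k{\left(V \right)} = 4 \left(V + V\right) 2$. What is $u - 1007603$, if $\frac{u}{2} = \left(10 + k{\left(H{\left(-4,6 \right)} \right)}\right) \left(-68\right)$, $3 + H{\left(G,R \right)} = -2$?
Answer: $-998083$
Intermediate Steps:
$H{\left(G,R \right)} = -5$ ($H{\left(G,R \right)} = -3 - 2 = -5$)
$k{\left(V \right)} = 16 V$ ($k{\left(V \right)} = 4 \cdot 2 V 2 = 8 V 2 = 16 V$)
$u = 9520$ ($u = 2 \left(10 + 16 \left(-5\right)\right) \left(-68\right) = 2 \left(10 - 80\right) \left(-68\right) = 2 \left(\left(-70\right) \left(-68\right)\right) = 2 \cdot 4760 = 9520$)
$u - 1007603 = 9520 - 1007603 = -998083$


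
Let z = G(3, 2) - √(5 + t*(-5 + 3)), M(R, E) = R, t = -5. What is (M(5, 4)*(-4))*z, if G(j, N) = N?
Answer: -40 + 20*√15 ≈ 37.460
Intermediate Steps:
z = 2 - √15 (z = 2 - √(5 - 5*(-5 + 3)) = 2 - √(5 - 5*(-2)) = 2 - √(5 + 10) = 2 - √15 ≈ -1.8730)
(M(5, 4)*(-4))*z = (5*(-4))*(2 - √15) = -20*(2 - √15) = -40 + 20*√15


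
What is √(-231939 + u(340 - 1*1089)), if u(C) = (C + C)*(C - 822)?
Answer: √2121419 ≈ 1456.5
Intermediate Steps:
u(C) = 2*C*(-822 + C) (u(C) = (2*C)*(-822 + C) = 2*C*(-822 + C))
√(-231939 + u(340 - 1*1089)) = √(-231939 + 2*(340 - 1*1089)*(-822 + (340 - 1*1089))) = √(-231939 + 2*(340 - 1089)*(-822 + (340 - 1089))) = √(-231939 + 2*(-749)*(-822 - 749)) = √(-231939 + 2*(-749)*(-1571)) = √(-231939 + 2353358) = √2121419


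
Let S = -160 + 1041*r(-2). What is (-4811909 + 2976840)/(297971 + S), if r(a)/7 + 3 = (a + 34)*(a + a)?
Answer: 1835069/656786 ≈ 2.7940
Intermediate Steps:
r(a) = -21 + 14*a*(34 + a) (r(a) = -21 + 7*((a + 34)*(a + a)) = -21 + 7*((34 + a)*(2*a)) = -21 + 7*(2*a*(34 + a)) = -21 + 14*a*(34 + a))
S = -954757 (S = -160 + 1041*(-21 + 14*(-2)² + 476*(-2)) = -160 + 1041*(-21 + 14*4 - 952) = -160 + 1041*(-21 + 56 - 952) = -160 + 1041*(-917) = -160 - 954597 = -954757)
(-4811909 + 2976840)/(297971 + S) = (-4811909 + 2976840)/(297971 - 954757) = -1835069/(-656786) = -1835069*(-1/656786) = 1835069/656786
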